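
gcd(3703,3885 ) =7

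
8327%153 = 65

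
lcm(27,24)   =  216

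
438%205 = 28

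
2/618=1/309= 0.00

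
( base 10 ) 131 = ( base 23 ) 5g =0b10000011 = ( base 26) 51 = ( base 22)5l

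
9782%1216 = 54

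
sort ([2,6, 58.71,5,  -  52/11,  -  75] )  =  [ - 75, - 52/11,2, 5,6 , 58.71] 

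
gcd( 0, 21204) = 21204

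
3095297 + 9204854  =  12300151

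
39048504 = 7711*5064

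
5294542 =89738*59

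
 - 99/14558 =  - 99/14558=- 0.01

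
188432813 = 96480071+91952742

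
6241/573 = 6241/573 = 10.89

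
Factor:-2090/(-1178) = 55/31 = 5^1*11^1*31^( - 1 ) 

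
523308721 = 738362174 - 215053453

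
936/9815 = 72/755 = 0.10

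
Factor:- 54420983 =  - 53^1*1026811^1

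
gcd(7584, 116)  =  4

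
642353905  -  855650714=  - 213296809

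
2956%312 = 148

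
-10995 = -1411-9584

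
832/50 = 416/25 = 16.64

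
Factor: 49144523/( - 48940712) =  - 2^( - 3) * 307^ ( - 1 )*19927^( - 1 )*49144523^1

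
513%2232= 513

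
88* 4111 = 361768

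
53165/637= 83 +6/13 =83.46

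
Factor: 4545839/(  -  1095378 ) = -2^ ( - 1)*3^( - 1) * 17^(-1) * 10739^ ( - 1) * 4545839^1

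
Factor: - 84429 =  - 3^3*53^1*59^1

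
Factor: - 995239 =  - 7^2 *19^1*1069^1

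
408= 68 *6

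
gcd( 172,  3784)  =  172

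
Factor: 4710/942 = 5^1 = 5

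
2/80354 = 1/40177 = 0.00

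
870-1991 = - 1121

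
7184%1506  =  1160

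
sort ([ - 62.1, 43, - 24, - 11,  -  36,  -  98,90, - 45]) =[ - 98, - 62.1, -45,  -  36, - 24, - 11,43,90] 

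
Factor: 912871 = 912871^1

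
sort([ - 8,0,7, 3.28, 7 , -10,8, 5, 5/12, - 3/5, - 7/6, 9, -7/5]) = [- 10, - 8, - 7/5, - 7/6, - 3/5,0, 5/12,3.28,5, 7, 7,8,9]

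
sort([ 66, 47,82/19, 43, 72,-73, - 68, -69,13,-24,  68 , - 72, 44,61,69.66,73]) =[ - 73, - 72,  -  69, - 68,  -  24, 82/19, 13, 43, 44, 47, 61, 66, 68, 69.66  ,  72 , 73 ]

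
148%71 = 6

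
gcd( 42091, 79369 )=1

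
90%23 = 21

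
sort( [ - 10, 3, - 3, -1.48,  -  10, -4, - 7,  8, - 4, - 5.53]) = [ - 10, - 10, - 7 , - 5.53, - 4, - 4,-3, - 1.48, 3, 8]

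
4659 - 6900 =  - 2241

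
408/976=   51/122 = 0.42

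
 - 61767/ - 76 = 812 + 55/76  =  812.72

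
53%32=21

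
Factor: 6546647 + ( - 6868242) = -5^1*64319^1 = - 321595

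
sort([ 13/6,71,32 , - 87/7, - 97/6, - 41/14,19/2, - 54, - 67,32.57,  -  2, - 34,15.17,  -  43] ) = [ - 67, - 54,  -  43, - 34, - 97/6, - 87/7, - 41/14,-2, 13/6,  19/2, 15.17,32,32.57,71 ] 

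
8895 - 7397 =1498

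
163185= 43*3795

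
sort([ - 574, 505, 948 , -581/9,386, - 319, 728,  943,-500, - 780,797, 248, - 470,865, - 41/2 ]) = [  -  780, - 574, - 500, -470,  -  319, -581/9,-41/2,248,386, 505, 728, 797,865,943,948]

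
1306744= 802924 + 503820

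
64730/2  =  32365= 32365.00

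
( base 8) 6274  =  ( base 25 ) 55a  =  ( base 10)3260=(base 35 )2N5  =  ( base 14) 128C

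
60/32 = 15/8=1.88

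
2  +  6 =8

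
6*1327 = 7962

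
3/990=1/330=0.00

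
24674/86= 286 + 39/43 = 286.91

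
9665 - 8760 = 905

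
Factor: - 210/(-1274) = 15/91=3^1 * 5^1*7^(-1 )*13^(  -  1 )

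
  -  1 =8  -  9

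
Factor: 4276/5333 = 2^2 * 1069^1 * 5333^( - 1) 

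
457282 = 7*65326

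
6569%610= 469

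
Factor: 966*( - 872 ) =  - 2^4*3^1*7^1 * 23^1 * 109^1=- 842352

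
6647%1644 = 71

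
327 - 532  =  - 205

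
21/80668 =3/11524 = 0.00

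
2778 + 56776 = 59554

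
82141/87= 944+13/87 =944.15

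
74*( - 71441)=  -  5286634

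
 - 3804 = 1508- 5312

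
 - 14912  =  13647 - 28559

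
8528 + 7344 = 15872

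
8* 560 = 4480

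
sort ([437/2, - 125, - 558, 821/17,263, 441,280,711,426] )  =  [ - 558, - 125,821/17, 437/2, 263, 280, 426,441,711]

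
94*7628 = 717032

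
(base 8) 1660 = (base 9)1258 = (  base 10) 944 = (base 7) 2516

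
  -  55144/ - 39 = 1413 + 37/39 = 1413.95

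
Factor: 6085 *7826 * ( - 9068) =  - 2^3*5^1 * 7^1 * 13^1*43^1 *1217^1*2267^1=-431829132280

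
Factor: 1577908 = 2^2*421^1*937^1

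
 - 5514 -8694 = -14208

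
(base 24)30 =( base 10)72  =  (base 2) 1001000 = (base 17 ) 44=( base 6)200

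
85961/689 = 124 + 525/689=124.76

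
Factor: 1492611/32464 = 2^(-4)*3^1 *2029^( - 1)*497537^1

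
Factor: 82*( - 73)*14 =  - 2^2*7^1*41^1 * 73^1 = -83804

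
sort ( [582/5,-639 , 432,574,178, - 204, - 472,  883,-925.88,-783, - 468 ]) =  [-925.88, - 783, - 639,-472,-468, - 204,582/5, 178, 432, 574, 883 ] 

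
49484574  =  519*95346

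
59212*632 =37421984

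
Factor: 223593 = 3^1*74531^1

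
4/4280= 1/1070 = 0.00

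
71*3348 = 237708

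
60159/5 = 60159/5 = 12031.80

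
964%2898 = 964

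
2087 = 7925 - 5838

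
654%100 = 54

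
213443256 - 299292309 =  - 85849053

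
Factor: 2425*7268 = 17624900 = 2^2*5^2*23^1*79^1 *97^1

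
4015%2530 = 1485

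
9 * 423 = 3807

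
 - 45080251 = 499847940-544928191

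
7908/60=659/5= 131.80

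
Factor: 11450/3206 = 5^2*7^(  -  1) = 25/7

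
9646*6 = 57876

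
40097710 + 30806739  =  70904449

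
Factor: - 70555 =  - 5^1 * 103^1*137^1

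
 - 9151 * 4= - 36604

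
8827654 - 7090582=1737072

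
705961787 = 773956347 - 67994560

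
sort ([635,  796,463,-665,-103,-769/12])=[ - 665 ,-103, - 769/12,463,635,796 ] 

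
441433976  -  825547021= - 384113045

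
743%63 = 50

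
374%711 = 374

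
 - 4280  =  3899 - 8179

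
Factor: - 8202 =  - 2^1*3^1*1367^1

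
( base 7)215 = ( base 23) 4I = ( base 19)5F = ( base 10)110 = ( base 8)156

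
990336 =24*41264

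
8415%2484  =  963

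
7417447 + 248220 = 7665667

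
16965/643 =16965/643 = 26.38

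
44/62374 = 22/31187 = 0.00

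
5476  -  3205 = 2271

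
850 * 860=731000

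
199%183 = 16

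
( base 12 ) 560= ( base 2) 1100011000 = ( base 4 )30120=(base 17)2CA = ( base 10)792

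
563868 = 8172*69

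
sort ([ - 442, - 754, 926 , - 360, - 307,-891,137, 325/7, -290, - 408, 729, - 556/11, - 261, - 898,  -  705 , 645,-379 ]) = [ - 898 , - 891, - 754, - 705 , - 442, - 408, - 379, - 360, - 307, - 290, - 261,  -  556/11 , 325/7,137, 645, 729,926 ] 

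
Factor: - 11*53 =  -  11^1*53^1 = -583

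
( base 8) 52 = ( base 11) 39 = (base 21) 20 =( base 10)42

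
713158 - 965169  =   - 252011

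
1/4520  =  1/4520 = 0.00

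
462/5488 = 33/392 = 0.08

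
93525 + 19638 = 113163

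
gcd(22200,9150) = 150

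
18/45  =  2/5 =0.40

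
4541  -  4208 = 333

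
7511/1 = 7511 = 7511.00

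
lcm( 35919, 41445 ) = 538785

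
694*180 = 124920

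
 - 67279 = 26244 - 93523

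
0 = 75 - 75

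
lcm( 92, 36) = 828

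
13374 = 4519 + 8855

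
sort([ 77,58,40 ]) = [40 , 58 , 77 ]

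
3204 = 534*6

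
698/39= 698/39 = 17.90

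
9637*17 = 163829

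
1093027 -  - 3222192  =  4315219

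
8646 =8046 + 600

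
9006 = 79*114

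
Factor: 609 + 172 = 11^1*71^1   =  781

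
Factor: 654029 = 654029^1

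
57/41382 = 1/726 = 0.00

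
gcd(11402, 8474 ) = 2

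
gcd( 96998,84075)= 1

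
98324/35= 2809+9/35=2809.26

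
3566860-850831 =2716029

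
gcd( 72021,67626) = 3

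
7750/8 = 3875/4 = 968.75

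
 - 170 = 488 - 658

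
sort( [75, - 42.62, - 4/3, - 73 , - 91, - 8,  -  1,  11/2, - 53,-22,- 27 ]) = [ - 91,-73, - 53,-42.62 ,-27, -22,-8,  -  4/3, - 1, 11/2, 75]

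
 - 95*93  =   - 8835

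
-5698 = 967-6665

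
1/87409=1/87409 = 0.00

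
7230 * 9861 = 71295030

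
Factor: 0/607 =0^1 = 0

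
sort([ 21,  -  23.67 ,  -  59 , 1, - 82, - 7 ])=[  -  82, - 59, -23.67,-7,1,21 ]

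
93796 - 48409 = 45387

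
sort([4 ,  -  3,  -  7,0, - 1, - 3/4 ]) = [-7, - 3, - 1, - 3/4,0,4 ]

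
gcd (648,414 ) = 18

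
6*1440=8640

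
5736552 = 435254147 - 429517595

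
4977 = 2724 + 2253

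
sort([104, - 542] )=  [ - 542,104]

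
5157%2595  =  2562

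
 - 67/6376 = -67/6376 = - 0.01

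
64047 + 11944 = 75991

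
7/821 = 7/821 = 0.01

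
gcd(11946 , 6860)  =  2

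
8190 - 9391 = -1201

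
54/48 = 1  +  1/8 = 1.12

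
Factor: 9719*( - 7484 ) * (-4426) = 2^3 * 1871^1 * 2213^1 * 9719^1 = 321933944296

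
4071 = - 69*(-59 )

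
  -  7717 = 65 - 7782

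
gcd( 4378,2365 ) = 11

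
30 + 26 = 56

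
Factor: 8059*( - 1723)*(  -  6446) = 89506945022 = 2^1*11^1*293^1 * 1723^1 * 8059^1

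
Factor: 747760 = 2^4*5^1*13^1 * 719^1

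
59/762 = 59/762=0.08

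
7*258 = 1806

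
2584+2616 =5200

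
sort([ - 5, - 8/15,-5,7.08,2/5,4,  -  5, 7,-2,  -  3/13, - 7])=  [ - 7, - 5, - 5,  -  5,-2,-8/15,  -  3/13,2/5 , 4, 7 , 7.08]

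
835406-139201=696205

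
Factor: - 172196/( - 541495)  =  2^2*5^( - 1) * 37^( - 1)*2927^(- 1)*43049^1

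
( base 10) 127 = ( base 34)3p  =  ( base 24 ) 57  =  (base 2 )1111111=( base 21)61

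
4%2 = 0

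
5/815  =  1/163 = 0.01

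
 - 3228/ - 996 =3 + 20/83 =3.24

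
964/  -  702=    - 482/351 = -1.37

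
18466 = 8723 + 9743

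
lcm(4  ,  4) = 4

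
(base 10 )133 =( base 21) 67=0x85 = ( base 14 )97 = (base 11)111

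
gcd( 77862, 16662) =6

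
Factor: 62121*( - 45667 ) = -3^1*20707^1 *45667^1 = - 2836879707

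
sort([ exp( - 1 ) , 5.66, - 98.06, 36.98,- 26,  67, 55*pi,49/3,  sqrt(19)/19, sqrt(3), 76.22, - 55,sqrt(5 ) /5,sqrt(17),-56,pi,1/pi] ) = [  -  98.06,-56,- 55,-26,sqrt (19) /19,1/pi,exp ( - 1),sqrt(5)/5,sqrt( 3),pi,sqrt(17 ), 5.66, 49/3,36.98,67, 76.22, 55* pi] 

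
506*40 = 20240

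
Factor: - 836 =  - 2^2*11^1*19^1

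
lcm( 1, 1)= 1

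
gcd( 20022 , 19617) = 3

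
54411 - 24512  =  29899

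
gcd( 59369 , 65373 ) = 1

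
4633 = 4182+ 451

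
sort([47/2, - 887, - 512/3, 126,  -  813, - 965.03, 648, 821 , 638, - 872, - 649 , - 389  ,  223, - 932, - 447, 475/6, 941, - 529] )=[ - 965.03, - 932 , - 887,-872, - 813, - 649,- 529, - 447, - 389, - 512/3, 47/2,475/6,126,223,638,  648,821,941] 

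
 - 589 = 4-593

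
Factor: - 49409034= - 2^1*3^1*8234839^1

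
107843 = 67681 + 40162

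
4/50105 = 4/50105 = 0.00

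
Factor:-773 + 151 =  - 2^1*311^1 = - 622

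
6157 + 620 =6777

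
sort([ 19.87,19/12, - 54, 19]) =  [ - 54,19/12, 19, 19.87 ] 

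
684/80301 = 228/26767 = 0.01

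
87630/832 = 105 + 135/416= 105.32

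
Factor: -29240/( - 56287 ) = 2^3*5^1*7^( - 1)*11^(-1) = 40/77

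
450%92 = 82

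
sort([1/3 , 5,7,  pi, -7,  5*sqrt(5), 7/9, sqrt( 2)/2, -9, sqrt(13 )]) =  [ - 9, - 7, 1/3, sqrt (2 )/2, 7/9, pi, sqrt( 13 ), 5 , 7,5 *sqrt( 5) ] 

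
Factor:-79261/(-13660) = 2^ (-2)*5^(-1 ) * 7^1*13^2 * 67^1*683^( - 1)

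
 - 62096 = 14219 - 76315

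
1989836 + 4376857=6366693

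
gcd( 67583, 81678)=1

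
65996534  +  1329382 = 67325916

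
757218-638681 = 118537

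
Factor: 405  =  3^4*5^1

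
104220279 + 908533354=1012753633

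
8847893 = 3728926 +5118967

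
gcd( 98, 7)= 7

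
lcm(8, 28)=56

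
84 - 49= 35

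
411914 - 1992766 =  - 1580852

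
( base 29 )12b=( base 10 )910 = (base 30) 10a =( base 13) 550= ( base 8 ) 1616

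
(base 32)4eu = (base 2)1000111011110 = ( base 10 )4574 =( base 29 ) 5cl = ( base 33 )46K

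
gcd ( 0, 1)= 1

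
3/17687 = 3/17687 = 0.00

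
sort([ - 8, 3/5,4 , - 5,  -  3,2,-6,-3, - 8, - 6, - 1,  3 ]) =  [-8,-8, -6,  -  6, - 5,- 3, - 3, - 1 , 3/5,2 , 3, 4]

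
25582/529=25582/529 = 48.36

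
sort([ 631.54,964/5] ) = [ 964/5 , 631.54]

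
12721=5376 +7345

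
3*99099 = 297297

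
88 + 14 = 102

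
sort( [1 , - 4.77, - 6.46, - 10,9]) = [ - 10, - 6.46, - 4.77,1,9]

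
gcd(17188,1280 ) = 4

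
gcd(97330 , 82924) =2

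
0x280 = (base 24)12G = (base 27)NJ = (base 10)640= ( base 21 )19A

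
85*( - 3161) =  - 268685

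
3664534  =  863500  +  2801034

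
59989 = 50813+9176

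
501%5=1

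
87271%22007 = 21250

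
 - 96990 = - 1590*61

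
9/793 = 9/793 = 0.01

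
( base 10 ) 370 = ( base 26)e6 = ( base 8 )562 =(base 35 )AK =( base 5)2440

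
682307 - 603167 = 79140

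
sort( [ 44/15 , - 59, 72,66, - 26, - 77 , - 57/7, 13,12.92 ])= [ - 77, - 59, - 26, - 57/7 , 44/15,  12.92, 13, 66, 72 ]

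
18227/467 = 39 +14/467 = 39.03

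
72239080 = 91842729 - 19603649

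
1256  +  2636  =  3892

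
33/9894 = 11/3298 = 0.00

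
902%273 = 83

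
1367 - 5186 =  - 3819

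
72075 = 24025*3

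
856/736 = 1 + 15/92=1.16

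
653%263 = 127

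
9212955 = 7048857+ 2164098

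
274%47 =39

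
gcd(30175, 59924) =71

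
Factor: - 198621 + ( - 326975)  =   - 525596 = - 2^2*23^1*29^1*197^1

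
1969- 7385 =-5416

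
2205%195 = 60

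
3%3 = 0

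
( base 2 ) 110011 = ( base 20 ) 2b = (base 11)47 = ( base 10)51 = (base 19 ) 2d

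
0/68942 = 0 = 0.00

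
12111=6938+5173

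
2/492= 1/246 = 0.00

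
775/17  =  45 + 10/17= 45.59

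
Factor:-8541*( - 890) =7601490  =  2^1*3^2*5^1*13^1*73^1*89^1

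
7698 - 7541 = 157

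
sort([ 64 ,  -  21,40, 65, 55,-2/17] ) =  [  -  21, -2/17, 40,55,64,65]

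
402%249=153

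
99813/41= 2434+19/41  =  2434.46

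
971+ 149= 1120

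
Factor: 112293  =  3^3* 4159^1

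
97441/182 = 535 + 71/182=535.39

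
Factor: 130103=281^1*463^1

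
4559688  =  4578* 996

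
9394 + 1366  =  10760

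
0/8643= 0 = 0.00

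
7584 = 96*79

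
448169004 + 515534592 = 963703596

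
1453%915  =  538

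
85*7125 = 605625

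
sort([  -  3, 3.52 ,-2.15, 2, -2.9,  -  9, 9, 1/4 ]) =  [ - 9, - 3, -2.9, - 2.15 , 1/4,2, 3.52, 9 ]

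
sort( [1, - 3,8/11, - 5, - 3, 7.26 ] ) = [ - 5, - 3, - 3,8/11,1, 7.26] 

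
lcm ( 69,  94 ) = 6486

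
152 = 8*19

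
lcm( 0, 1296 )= 0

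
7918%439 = 16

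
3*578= 1734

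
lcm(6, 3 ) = 6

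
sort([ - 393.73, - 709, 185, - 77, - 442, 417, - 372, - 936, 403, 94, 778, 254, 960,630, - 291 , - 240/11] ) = [ - 936, - 709, - 442 ,-393.73,-372,-291, - 77 ,  -  240/11, 94, 185, 254, 403,417 , 630, 778, 960 ] 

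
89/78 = 1+11/78 =1.14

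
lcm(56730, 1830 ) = 56730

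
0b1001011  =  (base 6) 203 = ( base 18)43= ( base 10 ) 75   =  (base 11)69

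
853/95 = 8 + 93/95 = 8.98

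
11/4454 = 11/4454 = 0.00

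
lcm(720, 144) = 720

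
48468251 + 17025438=65493689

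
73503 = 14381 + 59122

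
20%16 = 4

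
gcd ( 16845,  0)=16845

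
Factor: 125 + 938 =1063^1 = 1063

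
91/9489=91/9489 = 0.01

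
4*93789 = 375156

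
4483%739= 49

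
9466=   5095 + 4371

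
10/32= 5/16 = 0.31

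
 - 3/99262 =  - 3/99262 = - 0.00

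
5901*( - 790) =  - 4661790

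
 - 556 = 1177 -1733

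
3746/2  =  1873  =  1873.00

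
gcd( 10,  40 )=10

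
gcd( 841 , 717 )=1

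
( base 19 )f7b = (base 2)1010110110111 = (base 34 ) 4RH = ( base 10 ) 5559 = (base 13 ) 26B8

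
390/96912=65/16152 = 0.00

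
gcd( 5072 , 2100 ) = 4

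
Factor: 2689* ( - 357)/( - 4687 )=959973/4687 = 3^1* 7^1 * 17^1 * 43^( - 1 ) * 109^(-1 )*2689^1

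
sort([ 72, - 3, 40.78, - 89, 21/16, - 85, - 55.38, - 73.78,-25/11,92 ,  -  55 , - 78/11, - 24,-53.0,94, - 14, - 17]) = [ - 89, -85 , - 73.78, - 55.38, - 55,  -  53.0,-24,-17, - 14, - 78/11, - 3,-25/11,21/16, 40.78, 72,92,94] 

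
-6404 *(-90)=576360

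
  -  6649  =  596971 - 603620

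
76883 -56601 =20282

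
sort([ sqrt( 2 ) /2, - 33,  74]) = [-33,  sqrt(2 )/2, 74 ] 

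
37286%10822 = 4820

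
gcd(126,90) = 18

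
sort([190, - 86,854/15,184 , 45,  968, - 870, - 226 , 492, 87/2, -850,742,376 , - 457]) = [ - 870, -850, - 457,- 226, - 86,87/2, 45,  854/15,184,190, 376,492,742 , 968]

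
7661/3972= 1 +3689/3972 = 1.93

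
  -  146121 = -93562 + -52559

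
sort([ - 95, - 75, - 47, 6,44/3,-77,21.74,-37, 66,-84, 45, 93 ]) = [ - 95, - 84,-77, - 75, - 47, - 37,  6,44/3,21.74 , 45, 66, 93 ]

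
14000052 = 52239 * 268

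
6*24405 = 146430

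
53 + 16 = 69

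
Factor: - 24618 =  - 2^1 * 3^1*11^1 *373^1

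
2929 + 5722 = 8651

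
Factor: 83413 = 11^1*7583^1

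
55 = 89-34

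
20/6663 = 20/6663  =  0.00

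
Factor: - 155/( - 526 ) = 2^( - 1 ) *5^1*31^1*263^(-1 ) 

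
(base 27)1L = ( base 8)60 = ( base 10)48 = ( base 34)1e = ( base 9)53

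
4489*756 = 3393684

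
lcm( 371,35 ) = 1855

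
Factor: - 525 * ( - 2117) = 1111425 =3^1*5^2*7^1*29^1*73^1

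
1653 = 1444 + 209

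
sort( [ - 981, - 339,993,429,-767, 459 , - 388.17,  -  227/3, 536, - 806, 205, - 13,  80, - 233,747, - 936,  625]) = [- 981, - 936,  -  806, - 767, - 388.17, - 339,-233 , - 227/3, - 13,80,205 , 429 , 459,536,625, 747,993]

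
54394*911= 49552934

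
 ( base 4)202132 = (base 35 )1s1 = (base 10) 2206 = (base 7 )6301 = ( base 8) 4236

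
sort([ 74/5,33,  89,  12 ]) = [ 12, 74/5,33, 89] 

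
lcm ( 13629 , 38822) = 1281126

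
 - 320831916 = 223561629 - 544393545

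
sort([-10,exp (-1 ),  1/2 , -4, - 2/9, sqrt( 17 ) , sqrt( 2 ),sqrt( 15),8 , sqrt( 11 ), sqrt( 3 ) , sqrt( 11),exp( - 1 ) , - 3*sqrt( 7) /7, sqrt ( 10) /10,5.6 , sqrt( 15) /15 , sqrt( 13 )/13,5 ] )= [ - 10, - 4, - 3*sqrt (7 ) /7 ,-2/9, sqrt( 15)/15 , sqrt( 13 )/13,  sqrt( 10) /10,exp( - 1), exp(-1),1/2, sqrt( 2 ), sqrt(3 ) , sqrt( 11 ),sqrt( 11 ), sqrt(15),sqrt(17),5,5.6,8] 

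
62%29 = 4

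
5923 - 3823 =2100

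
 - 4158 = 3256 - 7414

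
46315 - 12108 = 34207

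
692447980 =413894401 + 278553579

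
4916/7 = 4916/7 = 702.29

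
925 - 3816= - 2891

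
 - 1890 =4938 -6828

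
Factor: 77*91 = 7007 = 7^2*11^1*13^1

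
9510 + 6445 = 15955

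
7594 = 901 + 6693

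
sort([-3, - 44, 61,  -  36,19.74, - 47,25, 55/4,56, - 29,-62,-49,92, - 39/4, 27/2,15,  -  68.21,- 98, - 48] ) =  [  -  98,-68.21, -62,-49,  -  48, - 47 , - 44,-36, - 29, - 39/4,-3, 27/2,55/4, 15,19.74, 25, 56, 61, 92]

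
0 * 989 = 0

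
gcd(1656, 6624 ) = 1656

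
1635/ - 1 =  - 1635 + 0/1 = -1635.00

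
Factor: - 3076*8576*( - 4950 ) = 130579891200 = 2^10*3^2*5^2*11^1*67^1*769^1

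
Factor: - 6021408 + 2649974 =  - 2^1*11^1*153247^1 =-3371434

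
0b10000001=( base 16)81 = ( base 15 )89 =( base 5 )1004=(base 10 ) 129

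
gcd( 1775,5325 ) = 1775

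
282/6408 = 47/1068 = 0.04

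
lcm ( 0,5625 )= 0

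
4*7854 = 31416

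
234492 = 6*39082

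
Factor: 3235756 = 2^2*53^1*15263^1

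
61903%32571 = 29332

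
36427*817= 29760859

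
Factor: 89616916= 2^2*22404229^1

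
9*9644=86796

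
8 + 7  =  15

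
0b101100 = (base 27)1h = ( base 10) 44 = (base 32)1C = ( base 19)26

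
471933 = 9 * 52437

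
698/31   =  698/31 =22.52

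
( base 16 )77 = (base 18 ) 6b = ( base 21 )5e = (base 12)9B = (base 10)119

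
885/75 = 11 + 4/5 = 11.80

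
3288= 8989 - 5701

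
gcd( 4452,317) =1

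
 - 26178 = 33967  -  60145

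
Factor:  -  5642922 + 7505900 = 1862978 = 2^1*13^1*79^1*907^1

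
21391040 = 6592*3245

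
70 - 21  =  49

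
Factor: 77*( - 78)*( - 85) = 2^1*3^1*5^1*7^1*11^1*13^1*17^1 = 510510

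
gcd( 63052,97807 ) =1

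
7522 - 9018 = -1496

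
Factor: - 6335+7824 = 1489= 1489^1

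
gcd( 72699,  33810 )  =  3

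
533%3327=533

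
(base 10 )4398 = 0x112E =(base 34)3RC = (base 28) 5H2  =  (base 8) 10456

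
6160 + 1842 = 8002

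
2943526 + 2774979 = 5718505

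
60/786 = 10/131 = 0.08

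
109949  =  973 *113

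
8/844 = 2/211 = 0.01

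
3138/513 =1046/171 =6.12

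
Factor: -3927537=-3^2 *281^1*1553^1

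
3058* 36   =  110088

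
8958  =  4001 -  - 4957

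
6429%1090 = 979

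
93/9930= 31/3310 = 0.01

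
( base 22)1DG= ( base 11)655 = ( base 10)786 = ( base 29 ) R3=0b1100010010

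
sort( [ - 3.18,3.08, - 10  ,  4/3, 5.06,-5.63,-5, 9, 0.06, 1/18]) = [ - 10,-5.63,-5,-3.18, 1/18, 0.06, 4/3,3.08, 5.06, 9 ] 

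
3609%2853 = 756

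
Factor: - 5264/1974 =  - 8/3  =  -2^3*3^(-1 )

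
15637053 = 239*65427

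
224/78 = 112/39 = 2.87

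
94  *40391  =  3796754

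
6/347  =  6/347 = 0.02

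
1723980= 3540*487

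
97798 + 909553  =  1007351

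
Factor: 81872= 2^4*7^1*17^1*43^1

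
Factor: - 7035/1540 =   -  201/44 = - 2^( - 2)*3^1*11^( - 1) * 67^1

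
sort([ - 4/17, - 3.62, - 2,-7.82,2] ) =[ - 7.82, - 3.62, - 2, - 4/17,2 ] 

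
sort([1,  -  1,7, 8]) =[ - 1,1,7,  8]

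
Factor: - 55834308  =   - 2^2*3^2*47^1 * 32999^1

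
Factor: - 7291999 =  - 11^1*13^1 * 50993^1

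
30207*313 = 9454791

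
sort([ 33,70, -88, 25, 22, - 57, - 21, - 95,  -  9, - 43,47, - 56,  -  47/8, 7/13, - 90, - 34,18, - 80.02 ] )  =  [ - 95, - 90,  -  88, - 80.02,- 57, - 56, - 43,-34, - 21, - 9,  -  47/8,7/13,18,22,25,33,47,70]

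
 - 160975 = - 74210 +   -  86765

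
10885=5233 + 5652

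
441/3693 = 147/1231 = 0.12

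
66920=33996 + 32924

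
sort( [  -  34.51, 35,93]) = [ - 34.51,35,  93]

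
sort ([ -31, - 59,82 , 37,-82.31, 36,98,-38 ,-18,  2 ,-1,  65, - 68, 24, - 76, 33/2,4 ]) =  [-82.31,- 76, - 68, - 59, - 38, - 31, - 18, - 1,  2,4, 33/2, 24, 36,37,65,82,98]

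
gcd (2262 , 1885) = 377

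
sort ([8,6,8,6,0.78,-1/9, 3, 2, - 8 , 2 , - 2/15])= [-8,-2/15, - 1/9, 0.78,2,2 , 3,6,6, 8,8]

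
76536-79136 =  - 2600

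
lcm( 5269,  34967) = 384637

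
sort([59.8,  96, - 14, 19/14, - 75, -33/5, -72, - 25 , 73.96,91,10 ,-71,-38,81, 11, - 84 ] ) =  [ -84,-75, - 72 , - 71 ,- 38, - 25, - 14, - 33/5, 19/14,  10,11 , 59.8,73.96, 81,91 , 96]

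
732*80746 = 59106072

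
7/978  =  7/978=0.01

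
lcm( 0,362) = 0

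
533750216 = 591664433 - 57914217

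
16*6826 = 109216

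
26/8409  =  26/8409 = 0.00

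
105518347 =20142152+85376195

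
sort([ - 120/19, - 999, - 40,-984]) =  [ - 999 ,  -  984, - 40, - 120/19]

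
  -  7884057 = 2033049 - 9917106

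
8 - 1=7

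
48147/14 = 48147/14=3439.07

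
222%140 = 82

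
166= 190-24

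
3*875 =2625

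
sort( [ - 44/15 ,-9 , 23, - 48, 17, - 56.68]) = [-56.68,- 48 ,-9, - 44/15,17  ,  23]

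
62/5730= 31/2865=0.01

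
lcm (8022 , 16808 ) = 352968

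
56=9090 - 9034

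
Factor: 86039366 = 2^1 * 7^1*23^1*267203^1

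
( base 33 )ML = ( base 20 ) 1h7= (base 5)10442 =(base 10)747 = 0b1011101011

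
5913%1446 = 129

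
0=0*245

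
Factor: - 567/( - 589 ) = 3^4*7^1*19^ ( - 1 )*31^(-1)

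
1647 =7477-5830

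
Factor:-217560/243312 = -2^(  -  1)*5^1 * 7^2*137^(  -  1)= - 245/274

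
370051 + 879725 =1249776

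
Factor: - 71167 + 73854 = 2687 = 2687^1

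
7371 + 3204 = 10575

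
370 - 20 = 350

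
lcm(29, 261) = 261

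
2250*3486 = 7843500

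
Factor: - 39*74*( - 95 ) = 274170  =  2^1*3^1*5^1 * 13^1* 19^1*37^1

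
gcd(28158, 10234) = 2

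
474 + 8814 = 9288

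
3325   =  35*95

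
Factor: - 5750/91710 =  -3^( - 2 )*5^2* 23^1 *1019^(-1 ) = - 575/9171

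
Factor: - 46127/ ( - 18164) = 2^(-2)*19^( - 1)*193^1= 193/76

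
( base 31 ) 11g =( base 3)1101100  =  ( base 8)1760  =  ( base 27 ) 1A9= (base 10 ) 1008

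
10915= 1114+9801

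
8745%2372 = 1629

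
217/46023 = 217/46023 = 0.00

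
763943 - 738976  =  24967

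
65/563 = 65/563 = 0.12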